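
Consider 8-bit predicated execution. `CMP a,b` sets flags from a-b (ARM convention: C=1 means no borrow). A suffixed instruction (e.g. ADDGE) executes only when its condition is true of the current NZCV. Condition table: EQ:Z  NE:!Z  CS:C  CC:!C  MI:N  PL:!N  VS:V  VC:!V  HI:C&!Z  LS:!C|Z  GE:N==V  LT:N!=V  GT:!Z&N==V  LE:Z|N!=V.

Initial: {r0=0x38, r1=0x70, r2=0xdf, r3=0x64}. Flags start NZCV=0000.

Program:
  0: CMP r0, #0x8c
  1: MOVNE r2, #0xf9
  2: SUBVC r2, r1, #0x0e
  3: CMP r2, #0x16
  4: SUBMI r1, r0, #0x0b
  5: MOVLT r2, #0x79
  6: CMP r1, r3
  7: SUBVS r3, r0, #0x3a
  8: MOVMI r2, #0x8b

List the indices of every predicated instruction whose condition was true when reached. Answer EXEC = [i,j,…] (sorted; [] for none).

0: ✓ CMP  NZCV=1001
1: ✓ MOVNE  r2←0xf9
2: · SUBVC
3: ✓ CMP  NZCV=1010
4: ✓ SUBMI  r1←0x2d
5: ✓ MOVLT  r2←0x79
6: ✓ CMP  NZCV=1000
7: · SUBVS
8: ✓ MOVMI  r2←0x8b

EXEC = [1,4,5,8]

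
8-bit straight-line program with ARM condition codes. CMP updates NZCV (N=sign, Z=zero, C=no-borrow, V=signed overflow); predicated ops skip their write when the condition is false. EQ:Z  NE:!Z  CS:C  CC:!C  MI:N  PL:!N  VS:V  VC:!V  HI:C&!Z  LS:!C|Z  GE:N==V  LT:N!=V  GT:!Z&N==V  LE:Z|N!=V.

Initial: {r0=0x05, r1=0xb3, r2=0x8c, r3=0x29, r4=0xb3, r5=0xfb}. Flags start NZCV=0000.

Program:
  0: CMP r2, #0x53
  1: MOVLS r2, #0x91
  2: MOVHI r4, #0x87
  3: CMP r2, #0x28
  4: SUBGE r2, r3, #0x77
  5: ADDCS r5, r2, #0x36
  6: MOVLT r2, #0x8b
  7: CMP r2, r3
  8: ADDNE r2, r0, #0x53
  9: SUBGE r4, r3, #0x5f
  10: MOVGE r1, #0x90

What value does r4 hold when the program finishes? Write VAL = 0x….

[0] flags=0011 → (cmp)
[1] flags=0011 LS?F → skip
[2] flags=0011 HI?T → r4=0x87
[3] flags=0011 → (cmp)
[4] flags=0011 GE?F → skip
[5] flags=0011 CS?T → r5=0xc2
[6] flags=0011 LT?T → r2=0x8b
[7] flags=0011 → (cmp)
[8] flags=0011 NE?T → r2=0x58
[9] flags=0011 GE?F → skip
[10] flags=0011 GE?F → skip

VAL = 0x87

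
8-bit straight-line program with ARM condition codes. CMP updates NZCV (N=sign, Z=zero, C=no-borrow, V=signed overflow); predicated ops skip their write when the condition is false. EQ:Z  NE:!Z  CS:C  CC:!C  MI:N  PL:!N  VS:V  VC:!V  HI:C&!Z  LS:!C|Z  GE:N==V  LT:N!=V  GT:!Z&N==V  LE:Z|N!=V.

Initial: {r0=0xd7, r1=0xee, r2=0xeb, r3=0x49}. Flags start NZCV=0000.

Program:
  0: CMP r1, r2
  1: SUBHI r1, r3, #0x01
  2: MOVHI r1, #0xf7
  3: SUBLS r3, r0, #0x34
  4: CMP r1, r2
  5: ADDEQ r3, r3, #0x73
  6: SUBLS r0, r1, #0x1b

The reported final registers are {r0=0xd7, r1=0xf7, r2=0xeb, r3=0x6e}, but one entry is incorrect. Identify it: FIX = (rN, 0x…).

0: ✓ CMP  NZCV=0010
1: ✓ SUBHI  r1←0x48
2: ✓ MOVHI  r1←0xf7
3: · SUBLS
4: ✓ CMP  NZCV=0010
5: · ADDEQ
6: · SUBLS

FIX = (r3, 0x49)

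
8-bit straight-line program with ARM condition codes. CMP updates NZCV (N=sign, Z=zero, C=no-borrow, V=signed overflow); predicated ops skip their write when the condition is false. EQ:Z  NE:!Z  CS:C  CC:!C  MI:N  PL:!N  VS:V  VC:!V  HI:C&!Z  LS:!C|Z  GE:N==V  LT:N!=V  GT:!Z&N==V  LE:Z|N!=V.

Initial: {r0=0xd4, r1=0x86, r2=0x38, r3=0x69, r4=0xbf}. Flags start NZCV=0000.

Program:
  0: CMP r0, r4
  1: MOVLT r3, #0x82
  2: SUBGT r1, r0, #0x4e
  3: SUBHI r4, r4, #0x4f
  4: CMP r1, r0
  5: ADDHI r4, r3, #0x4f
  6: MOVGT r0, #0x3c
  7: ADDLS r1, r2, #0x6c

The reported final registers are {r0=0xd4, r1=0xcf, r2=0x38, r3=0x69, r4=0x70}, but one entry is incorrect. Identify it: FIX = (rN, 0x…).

FIX = (r1, 0xa4)

[0] flags=0010 → (cmp)
[1] flags=0010 LT?F → skip
[2] flags=0010 GT?T → r1=0x86
[3] flags=0010 HI?T → r4=0x70
[4] flags=1000 → (cmp)
[5] flags=1000 HI?F → skip
[6] flags=1000 GT?F → skip
[7] flags=1000 LS?T → r1=0xa4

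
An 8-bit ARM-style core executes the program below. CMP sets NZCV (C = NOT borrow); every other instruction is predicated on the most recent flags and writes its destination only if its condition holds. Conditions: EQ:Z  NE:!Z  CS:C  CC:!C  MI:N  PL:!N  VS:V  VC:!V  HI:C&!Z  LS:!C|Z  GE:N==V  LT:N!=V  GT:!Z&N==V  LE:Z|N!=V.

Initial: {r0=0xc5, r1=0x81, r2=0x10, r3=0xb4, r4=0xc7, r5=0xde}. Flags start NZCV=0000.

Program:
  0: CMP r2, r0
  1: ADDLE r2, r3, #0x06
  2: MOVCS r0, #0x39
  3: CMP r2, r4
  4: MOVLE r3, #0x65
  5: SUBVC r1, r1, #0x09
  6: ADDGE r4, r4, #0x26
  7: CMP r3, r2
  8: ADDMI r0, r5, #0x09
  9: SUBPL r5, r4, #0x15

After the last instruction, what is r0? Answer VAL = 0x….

VAL = 0xe7

0: ✓ CMP  NZCV=0000
1: · ADDLE
2: · MOVCS
3: ✓ CMP  NZCV=0000
4: · MOVLE
5: ✓ SUBVC  r1←0x78
6: ✓ ADDGE  r4←0xed
7: ✓ CMP  NZCV=1010
8: ✓ ADDMI  r0←0xe7
9: · SUBPL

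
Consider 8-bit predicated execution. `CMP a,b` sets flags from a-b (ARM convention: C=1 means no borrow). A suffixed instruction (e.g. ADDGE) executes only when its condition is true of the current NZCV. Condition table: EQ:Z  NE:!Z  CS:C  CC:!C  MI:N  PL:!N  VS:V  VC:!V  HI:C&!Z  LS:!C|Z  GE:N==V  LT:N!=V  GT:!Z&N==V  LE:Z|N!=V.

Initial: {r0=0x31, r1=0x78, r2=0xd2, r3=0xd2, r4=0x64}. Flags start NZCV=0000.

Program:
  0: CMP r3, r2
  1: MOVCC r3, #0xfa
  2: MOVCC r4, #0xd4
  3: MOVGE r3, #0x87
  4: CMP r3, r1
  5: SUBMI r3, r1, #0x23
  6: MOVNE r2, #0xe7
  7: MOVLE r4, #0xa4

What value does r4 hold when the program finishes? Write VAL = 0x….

VAL = 0xa4

0: ✓ CMP  NZCV=0110
1: · MOVCC
2: · MOVCC
3: ✓ MOVGE  r3←0x87
4: ✓ CMP  NZCV=0011
5: · SUBMI
6: ✓ MOVNE  r2←0xe7
7: ✓ MOVLE  r4←0xa4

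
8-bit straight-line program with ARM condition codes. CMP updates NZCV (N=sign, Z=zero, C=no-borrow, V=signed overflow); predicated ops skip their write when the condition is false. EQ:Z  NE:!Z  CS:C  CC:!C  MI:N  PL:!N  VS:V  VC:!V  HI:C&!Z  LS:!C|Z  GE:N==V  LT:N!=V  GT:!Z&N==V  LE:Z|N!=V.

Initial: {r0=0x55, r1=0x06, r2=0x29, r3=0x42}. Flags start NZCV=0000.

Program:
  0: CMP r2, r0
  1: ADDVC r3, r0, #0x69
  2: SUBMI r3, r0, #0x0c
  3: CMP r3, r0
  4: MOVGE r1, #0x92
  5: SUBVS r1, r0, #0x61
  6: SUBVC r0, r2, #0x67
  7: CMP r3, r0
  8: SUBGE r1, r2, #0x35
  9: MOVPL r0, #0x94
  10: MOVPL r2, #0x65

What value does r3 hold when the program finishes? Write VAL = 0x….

0: ✓ CMP  NZCV=1000
1: ✓ ADDVC  r3←0xbe
2: ✓ SUBMI  r3←0x49
3: ✓ CMP  NZCV=1000
4: · MOVGE
5: · SUBVS
6: ✓ SUBVC  r0←0xc2
7: ✓ CMP  NZCV=1001
8: ✓ SUBGE  r1←0xf4
9: · MOVPL
10: · MOVPL

VAL = 0x49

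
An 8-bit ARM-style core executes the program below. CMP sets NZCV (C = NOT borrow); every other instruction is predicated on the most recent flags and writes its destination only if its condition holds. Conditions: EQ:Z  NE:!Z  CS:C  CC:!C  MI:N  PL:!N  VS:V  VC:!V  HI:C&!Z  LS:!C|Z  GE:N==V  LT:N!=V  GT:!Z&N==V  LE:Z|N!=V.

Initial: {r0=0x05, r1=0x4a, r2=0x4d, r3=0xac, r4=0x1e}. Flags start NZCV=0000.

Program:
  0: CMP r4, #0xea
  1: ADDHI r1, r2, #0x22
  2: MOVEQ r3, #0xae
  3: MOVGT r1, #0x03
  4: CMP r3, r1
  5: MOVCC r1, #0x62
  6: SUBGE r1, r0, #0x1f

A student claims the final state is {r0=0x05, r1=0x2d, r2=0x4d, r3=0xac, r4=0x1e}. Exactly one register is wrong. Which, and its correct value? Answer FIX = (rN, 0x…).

0: ✓ CMP  NZCV=0000
1: · ADDHI
2: · MOVEQ
3: ✓ MOVGT  r1←0x03
4: ✓ CMP  NZCV=1010
5: · MOVCC
6: · SUBGE

FIX = (r1, 0x03)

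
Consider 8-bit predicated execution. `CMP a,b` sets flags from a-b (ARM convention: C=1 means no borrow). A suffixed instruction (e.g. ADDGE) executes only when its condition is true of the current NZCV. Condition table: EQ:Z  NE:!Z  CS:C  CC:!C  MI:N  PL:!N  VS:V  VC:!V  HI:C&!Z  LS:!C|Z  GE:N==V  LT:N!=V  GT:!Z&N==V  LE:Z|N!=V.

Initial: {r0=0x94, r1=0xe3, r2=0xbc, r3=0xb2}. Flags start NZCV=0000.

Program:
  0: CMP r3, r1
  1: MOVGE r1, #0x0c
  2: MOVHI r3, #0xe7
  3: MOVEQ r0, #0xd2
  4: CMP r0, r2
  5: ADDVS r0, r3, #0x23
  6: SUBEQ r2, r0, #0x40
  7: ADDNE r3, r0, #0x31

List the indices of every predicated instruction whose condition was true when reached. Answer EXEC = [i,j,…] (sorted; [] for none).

0: ✓ CMP  NZCV=1000
1: · MOVGE
2: · MOVHI
3: · MOVEQ
4: ✓ CMP  NZCV=1000
5: · ADDVS
6: · SUBEQ
7: ✓ ADDNE  r3←0xc5

EXEC = [7]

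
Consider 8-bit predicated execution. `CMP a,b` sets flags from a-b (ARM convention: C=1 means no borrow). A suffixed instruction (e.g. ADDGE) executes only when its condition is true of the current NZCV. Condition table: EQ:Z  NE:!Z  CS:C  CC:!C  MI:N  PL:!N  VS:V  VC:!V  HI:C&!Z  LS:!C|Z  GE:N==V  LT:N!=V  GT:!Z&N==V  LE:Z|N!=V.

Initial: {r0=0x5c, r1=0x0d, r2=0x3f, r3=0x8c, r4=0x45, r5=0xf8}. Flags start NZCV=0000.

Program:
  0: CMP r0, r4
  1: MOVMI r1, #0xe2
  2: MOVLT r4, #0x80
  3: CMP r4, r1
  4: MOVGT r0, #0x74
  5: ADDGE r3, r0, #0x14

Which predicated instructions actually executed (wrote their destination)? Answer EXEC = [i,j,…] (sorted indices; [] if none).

EXEC = [4,5]

0: ✓ CMP  NZCV=0010
1: · MOVMI
2: · MOVLT
3: ✓ CMP  NZCV=0010
4: ✓ MOVGT  r0←0x74
5: ✓ ADDGE  r3←0x88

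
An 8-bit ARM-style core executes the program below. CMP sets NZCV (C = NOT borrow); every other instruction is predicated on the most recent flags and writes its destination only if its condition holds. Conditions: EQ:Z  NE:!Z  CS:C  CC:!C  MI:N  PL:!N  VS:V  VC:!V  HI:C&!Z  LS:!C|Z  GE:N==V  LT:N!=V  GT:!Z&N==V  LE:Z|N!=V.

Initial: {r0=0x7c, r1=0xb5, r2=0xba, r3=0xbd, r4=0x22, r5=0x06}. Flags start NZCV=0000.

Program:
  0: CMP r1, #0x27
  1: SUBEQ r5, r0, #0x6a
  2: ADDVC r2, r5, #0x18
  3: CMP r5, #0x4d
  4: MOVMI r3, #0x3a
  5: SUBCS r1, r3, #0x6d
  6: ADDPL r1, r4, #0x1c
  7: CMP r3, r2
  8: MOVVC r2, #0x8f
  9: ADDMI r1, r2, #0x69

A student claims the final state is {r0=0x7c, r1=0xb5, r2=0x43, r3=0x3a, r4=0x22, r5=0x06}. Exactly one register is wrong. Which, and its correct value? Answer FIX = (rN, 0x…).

FIX = (r2, 0x8f)

[0] flags=1010 → (cmp)
[1] flags=1010 EQ?F → skip
[2] flags=1010 VC?T → r2=0x1e
[3] flags=1000 → (cmp)
[4] flags=1000 MI?T → r3=0x3a
[5] flags=1000 CS?F → skip
[6] flags=1000 PL?F → skip
[7] flags=0010 → (cmp)
[8] flags=0010 VC?T → r2=0x8f
[9] flags=0010 MI?F → skip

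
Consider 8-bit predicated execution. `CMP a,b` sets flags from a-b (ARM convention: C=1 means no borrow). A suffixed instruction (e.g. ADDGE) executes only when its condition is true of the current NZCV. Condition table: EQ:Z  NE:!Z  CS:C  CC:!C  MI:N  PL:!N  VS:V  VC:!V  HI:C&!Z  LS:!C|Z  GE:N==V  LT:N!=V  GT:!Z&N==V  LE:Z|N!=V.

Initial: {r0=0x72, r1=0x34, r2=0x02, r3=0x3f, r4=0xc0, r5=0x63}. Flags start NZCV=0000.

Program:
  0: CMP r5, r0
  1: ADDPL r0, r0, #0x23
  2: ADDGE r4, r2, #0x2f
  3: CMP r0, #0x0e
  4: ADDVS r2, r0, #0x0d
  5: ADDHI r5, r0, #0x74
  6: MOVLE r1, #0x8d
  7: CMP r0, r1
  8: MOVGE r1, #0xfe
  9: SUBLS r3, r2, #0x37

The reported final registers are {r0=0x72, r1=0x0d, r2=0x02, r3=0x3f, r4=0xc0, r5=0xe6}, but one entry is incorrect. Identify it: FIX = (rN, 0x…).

0: ✓ CMP  NZCV=1000
1: · ADDPL
2: · ADDGE
3: ✓ CMP  NZCV=0010
4: · ADDVS
5: ✓ ADDHI  r5←0xe6
6: · MOVLE
7: ✓ CMP  NZCV=0010
8: ✓ MOVGE  r1←0xfe
9: · SUBLS

FIX = (r1, 0xfe)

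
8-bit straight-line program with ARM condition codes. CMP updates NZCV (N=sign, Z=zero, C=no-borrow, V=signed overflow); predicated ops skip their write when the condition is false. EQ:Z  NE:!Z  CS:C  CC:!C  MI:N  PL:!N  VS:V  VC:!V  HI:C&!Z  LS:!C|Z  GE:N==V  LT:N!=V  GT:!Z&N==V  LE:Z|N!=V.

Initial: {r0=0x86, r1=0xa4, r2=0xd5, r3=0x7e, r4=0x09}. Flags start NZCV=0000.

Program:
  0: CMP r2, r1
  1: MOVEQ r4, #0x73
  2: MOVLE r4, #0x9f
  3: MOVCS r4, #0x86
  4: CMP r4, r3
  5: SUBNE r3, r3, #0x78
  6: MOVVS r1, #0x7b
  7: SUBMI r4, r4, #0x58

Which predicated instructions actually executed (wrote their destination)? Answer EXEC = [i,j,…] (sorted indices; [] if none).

EXEC = [3,5,6]

[0] flags=0010 → (cmp)
[1] flags=0010 EQ?F → skip
[2] flags=0010 LE?F → skip
[3] flags=0010 CS?T → r4=0x86
[4] flags=0011 → (cmp)
[5] flags=0011 NE?T → r3=0x06
[6] flags=0011 VS?T → r1=0x7b
[7] flags=0011 MI?F → skip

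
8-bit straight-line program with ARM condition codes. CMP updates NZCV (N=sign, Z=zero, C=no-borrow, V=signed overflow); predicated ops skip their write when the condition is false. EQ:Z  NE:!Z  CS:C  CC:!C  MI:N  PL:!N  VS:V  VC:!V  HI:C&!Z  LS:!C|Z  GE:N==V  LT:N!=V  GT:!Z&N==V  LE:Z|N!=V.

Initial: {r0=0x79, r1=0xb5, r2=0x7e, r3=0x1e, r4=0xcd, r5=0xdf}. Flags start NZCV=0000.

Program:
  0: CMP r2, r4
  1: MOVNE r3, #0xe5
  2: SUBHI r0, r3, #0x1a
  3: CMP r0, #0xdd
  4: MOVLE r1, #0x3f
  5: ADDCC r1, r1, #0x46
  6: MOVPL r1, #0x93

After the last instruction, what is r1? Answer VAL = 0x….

0: ✓ CMP  NZCV=1001
1: ✓ MOVNE  r3←0xe5
2: · SUBHI
3: ✓ CMP  NZCV=1001
4: · MOVLE
5: ✓ ADDCC  r1←0xfb
6: · MOVPL

VAL = 0xfb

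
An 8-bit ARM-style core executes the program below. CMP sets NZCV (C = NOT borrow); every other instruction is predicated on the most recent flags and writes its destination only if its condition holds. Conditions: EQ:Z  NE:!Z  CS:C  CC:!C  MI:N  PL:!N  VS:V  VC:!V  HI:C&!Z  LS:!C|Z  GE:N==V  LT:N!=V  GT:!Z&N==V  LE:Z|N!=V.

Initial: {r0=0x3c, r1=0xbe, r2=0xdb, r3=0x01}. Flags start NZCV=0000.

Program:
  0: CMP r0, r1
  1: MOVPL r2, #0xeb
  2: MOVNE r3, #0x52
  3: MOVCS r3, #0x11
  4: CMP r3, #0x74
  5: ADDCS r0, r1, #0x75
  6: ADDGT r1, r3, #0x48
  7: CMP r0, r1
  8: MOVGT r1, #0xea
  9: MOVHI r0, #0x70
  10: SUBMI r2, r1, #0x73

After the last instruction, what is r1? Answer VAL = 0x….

0: ✓ CMP  NZCV=0000
1: ✓ MOVPL  r2←0xeb
2: ✓ MOVNE  r3←0x52
3: · MOVCS
4: ✓ CMP  NZCV=1000
5: · ADDCS
6: · ADDGT
7: ✓ CMP  NZCV=0000
8: ✓ MOVGT  r1←0xea
9: · MOVHI
10: · SUBMI

VAL = 0xea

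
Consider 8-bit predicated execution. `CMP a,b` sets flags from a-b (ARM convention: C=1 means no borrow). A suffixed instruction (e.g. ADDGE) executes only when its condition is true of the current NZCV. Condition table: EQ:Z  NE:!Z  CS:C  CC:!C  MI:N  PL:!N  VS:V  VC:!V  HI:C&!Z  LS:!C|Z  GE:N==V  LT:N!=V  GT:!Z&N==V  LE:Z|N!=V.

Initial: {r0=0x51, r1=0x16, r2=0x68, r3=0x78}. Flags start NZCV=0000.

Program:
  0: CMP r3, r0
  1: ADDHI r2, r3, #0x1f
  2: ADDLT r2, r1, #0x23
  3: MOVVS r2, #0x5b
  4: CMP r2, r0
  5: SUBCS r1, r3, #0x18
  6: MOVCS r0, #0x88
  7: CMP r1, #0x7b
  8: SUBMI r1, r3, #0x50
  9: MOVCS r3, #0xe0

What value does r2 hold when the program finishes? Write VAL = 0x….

[0] flags=0010 → (cmp)
[1] flags=0010 HI?T → r2=0x97
[2] flags=0010 LT?F → skip
[3] flags=0010 VS?F → skip
[4] flags=0011 → (cmp)
[5] flags=0011 CS?T → r1=0x60
[6] flags=0011 CS?T → r0=0x88
[7] flags=1000 → (cmp)
[8] flags=1000 MI?T → r1=0x28
[9] flags=1000 CS?F → skip

VAL = 0x97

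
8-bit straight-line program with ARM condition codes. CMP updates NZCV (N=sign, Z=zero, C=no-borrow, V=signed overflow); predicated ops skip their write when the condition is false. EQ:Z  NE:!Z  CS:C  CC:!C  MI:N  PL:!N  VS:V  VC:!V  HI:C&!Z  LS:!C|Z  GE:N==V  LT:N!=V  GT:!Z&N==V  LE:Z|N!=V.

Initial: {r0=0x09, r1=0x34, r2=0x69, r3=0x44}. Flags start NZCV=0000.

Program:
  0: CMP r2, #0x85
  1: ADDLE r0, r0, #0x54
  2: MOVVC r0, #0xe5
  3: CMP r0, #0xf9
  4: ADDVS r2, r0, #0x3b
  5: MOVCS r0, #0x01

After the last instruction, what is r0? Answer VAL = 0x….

[0] flags=1001 → (cmp)
[1] flags=1001 LE?F → skip
[2] flags=1001 VC?F → skip
[3] flags=0000 → (cmp)
[4] flags=0000 VS?F → skip
[5] flags=0000 CS?F → skip

VAL = 0x09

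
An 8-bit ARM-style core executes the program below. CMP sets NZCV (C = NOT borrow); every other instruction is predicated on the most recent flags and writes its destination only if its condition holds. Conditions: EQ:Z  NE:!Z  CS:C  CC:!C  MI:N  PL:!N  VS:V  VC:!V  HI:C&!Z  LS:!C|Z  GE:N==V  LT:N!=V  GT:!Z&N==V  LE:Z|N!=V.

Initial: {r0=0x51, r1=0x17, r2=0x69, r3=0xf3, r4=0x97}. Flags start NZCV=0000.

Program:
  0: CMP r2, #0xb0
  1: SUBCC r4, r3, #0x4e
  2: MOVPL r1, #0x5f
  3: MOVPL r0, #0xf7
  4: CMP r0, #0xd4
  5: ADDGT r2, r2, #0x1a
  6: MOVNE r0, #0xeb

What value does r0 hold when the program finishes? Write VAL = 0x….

[0] flags=1001 → (cmp)
[1] flags=1001 CC?T → r4=0xa5
[2] flags=1001 PL?F → skip
[3] flags=1001 PL?F → skip
[4] flags=0000 → (cmp)
[5] flags=0000 GT?T → r2=0x83
[6] flags=0000 NE?T → r0=0xeb

VAL = 0xeb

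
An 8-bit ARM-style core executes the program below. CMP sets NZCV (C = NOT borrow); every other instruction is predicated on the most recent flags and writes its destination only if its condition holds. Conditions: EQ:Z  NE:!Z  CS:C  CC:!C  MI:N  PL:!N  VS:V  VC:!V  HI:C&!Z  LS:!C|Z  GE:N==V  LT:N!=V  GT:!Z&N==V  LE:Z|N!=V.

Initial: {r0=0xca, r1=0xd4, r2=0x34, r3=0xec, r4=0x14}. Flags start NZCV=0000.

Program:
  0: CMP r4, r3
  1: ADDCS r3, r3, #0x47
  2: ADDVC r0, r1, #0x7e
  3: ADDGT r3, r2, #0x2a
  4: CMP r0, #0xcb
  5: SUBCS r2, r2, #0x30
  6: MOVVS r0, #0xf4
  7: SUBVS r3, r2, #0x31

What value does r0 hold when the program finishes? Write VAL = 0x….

VAL = 0xf4

0: ✓ CMP  NZCV=0000
1: · ADDCS
2: ✓ ADDVC  r0←0x52
3: ✓ ADDGT  r3←0x5e
4: ✓ CMP  NZCV=1001
5: · SUBCS
6: ✓ MOVVS  r0←0xf4
7: ✓ SUBVS  r3←0x03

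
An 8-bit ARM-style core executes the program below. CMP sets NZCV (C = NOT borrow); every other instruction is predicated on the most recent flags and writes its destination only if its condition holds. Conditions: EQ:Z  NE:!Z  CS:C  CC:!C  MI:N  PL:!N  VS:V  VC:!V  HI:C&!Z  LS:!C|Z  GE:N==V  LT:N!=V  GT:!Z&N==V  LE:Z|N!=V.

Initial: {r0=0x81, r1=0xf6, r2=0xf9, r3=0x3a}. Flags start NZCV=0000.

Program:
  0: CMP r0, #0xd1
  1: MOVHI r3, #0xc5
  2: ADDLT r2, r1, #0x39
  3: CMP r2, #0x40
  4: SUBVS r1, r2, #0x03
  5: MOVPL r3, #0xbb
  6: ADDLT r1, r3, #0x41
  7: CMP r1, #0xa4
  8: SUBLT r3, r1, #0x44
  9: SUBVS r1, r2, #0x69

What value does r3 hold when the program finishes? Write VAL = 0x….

0: ✓ CMP  NZCV=1000
1: · MOVHI
2: ✓ ADDLT  r2←0x2f
3: ✓ CMP  NZCV=1000
4: · SUBVS
5: · MOVPL
6: ✓ ADDLT  r1←0x7b
7: ✓ CMP  NZCV=1001
8: · SUBLT
9: ✓ SUBVS  r1←0xc6

VAL = 0x3a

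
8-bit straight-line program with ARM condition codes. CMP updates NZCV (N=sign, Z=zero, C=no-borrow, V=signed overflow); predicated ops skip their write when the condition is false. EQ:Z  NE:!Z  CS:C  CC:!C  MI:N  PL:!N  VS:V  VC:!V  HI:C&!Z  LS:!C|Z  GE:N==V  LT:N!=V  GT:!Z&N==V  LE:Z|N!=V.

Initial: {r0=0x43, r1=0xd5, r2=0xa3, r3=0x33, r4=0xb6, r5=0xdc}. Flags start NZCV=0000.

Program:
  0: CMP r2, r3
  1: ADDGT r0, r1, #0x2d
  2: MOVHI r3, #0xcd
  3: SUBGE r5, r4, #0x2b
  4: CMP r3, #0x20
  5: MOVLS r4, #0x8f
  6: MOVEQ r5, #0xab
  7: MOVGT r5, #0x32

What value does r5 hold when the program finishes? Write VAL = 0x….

[0] flags=0011 → (cmp)
[1] flags=0011 GT?F → skip
[2] flags=0011 HI?T → r3=0xcd
[3] flags=0011 GE?F → skip
[4] flags=1010 → (cmp)
[5] flags=1010 LS?F → skip
[6] flags=1010 EQ?F → skip
[7] flags=1010 GT?F → skip

VAL = 0xdc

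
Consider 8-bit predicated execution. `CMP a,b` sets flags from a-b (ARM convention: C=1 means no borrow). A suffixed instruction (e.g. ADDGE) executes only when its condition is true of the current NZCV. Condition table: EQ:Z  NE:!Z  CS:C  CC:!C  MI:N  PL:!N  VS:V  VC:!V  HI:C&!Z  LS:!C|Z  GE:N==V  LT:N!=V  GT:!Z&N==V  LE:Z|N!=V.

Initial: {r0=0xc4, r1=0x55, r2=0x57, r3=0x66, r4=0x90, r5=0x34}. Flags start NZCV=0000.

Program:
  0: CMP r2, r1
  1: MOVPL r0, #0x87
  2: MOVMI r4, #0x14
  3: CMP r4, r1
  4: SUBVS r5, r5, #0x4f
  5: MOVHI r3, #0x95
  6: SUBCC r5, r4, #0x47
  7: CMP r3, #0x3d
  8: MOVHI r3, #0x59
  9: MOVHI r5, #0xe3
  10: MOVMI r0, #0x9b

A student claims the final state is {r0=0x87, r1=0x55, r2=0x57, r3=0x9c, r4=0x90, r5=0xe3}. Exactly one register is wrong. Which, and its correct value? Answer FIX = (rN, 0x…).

FIX = (r3, 0x59)

0: ✓ CMP  NZCV=0010
1: ✓ MOVPL  r0←0x87
2: · MOVMI
3: ✓ CMP  NZCV=0011
4: ✓ SUBVS  r5←0xe5
5: ✓ MOVHI  r3←0x95
6: · SUBCC
7: ✓ CMP  NZCV=0011
8: ✓ MOVHI  r3←0x59
9: ✓ MOVHI  r5←0xe3
10: · MOVMI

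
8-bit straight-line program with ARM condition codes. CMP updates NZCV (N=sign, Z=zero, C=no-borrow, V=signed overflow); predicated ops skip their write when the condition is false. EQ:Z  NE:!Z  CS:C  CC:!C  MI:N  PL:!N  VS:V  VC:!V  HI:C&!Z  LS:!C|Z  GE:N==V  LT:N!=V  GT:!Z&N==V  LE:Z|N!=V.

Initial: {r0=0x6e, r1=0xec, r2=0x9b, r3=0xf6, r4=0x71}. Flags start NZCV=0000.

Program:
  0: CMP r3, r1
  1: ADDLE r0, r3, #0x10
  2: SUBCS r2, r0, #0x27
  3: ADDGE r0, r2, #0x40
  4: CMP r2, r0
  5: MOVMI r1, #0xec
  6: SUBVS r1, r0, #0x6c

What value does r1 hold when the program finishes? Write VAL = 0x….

0: ✓ CMP  NZCV=0010
1: · ADDLE
2: ✓ SUBCS  r2←0x47
3: ✓ ADDGE  r0←0x87
4: ✓ CMP  NZCV=1001
5: ✓ MOVMI  r1←0xec
6: ✓ SUBVS  r1←0x1b

VAL = 0x1b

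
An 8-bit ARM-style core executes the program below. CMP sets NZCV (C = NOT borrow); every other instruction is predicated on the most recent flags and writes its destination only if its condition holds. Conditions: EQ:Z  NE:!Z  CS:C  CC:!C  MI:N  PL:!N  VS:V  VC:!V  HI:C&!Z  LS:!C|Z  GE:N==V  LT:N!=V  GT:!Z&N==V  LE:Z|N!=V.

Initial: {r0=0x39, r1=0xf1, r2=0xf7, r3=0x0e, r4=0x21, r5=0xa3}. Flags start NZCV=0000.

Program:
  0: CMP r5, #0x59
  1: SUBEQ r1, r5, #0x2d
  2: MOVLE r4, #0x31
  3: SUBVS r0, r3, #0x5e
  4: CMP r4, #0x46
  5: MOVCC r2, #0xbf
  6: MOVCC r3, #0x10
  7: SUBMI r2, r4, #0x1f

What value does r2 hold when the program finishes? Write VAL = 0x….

[0] flags=0011 → (cmp)
[1] flags=0011 EQ?F → skip
[2] flags=0011 LE?T → r4=0x31
[3] flags=0011 VS?T → r0=0xb0
[4] flags=1000 → (cmp)
[5] flags=1000 CC?T → r2=0xbf
[6] flags=1000 CC?T → r3=0x10
[7] flags=1000 MI?T → r2=0x12

VAL = 0x12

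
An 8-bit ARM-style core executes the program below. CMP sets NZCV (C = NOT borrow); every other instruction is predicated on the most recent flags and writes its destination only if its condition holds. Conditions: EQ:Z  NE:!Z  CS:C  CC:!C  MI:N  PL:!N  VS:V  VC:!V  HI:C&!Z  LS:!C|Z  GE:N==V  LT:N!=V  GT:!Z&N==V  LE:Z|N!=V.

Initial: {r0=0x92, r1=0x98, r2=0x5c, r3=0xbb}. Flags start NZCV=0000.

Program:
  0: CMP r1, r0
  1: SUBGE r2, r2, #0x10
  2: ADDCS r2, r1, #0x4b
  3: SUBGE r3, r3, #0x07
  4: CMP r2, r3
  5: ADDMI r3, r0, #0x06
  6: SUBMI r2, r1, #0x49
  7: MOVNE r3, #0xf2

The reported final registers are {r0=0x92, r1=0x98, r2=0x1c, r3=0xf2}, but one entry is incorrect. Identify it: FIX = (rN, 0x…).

0: ✓ CMP  NZCV=0010
1: ✓ SUBGE  r2←0x4c
2: ✓ ADDCS  r2←0xe3
3: ✓ SUBGE  r3←0xb4
4: ✓ CMP  NZCV=0010
5: · ADDMI
6: · SUBMI
7: ✓ MOVNE  r3←0xf2

FIX = (r2, 0xe3)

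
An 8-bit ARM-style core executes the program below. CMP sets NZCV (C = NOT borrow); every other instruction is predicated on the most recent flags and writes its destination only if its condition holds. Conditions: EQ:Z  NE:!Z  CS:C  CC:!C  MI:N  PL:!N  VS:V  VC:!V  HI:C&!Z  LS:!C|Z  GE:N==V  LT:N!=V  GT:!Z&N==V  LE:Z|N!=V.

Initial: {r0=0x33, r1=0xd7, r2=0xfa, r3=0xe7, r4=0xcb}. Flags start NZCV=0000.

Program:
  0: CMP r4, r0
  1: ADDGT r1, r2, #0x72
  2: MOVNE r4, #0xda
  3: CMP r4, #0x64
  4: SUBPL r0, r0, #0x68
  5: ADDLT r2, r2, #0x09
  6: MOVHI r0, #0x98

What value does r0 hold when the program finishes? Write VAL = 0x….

0: ✓ CMP  NZCV=1010
1: · ADDGT
2: ✓ MOVNE  r4←0xda
3: ✓ CMP  NZCV=0011
4: ✓ SUBPL  r0←0xcb
5: ✓ ADDLT  r2←0x03
6: ✓ MOVHI  r0←0x98

VAL = 0x98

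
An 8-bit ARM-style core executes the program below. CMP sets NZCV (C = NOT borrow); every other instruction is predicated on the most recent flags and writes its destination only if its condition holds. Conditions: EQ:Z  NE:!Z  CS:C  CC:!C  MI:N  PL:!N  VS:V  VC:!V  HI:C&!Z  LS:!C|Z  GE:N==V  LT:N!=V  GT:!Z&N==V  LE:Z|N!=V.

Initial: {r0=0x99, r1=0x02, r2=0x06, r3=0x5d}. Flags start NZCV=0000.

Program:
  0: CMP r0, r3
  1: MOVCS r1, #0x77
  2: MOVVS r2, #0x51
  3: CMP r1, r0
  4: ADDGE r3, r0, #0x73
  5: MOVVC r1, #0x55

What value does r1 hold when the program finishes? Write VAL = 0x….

VAL = 0x77

[0] flags=0011 → (cmp)
[1] flags=0011 CS?T → r1=0x77
[2] flags=0011 VS?T → r2=0x51
[3] flags=1001 → (cmp)
[4] flags=1001 GE?T → r3=0x0c
[5] flags=1001 VC?F → skip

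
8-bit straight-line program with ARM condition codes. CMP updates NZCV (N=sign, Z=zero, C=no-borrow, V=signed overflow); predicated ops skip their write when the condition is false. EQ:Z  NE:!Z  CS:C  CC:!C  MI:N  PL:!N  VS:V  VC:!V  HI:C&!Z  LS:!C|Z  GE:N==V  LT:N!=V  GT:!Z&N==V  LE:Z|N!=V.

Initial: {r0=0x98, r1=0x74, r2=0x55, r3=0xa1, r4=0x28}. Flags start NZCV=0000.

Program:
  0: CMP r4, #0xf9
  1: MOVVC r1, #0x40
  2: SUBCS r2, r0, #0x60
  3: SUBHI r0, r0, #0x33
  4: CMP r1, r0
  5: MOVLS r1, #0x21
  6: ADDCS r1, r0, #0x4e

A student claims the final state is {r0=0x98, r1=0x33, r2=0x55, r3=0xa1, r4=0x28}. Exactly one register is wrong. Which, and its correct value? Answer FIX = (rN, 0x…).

[0] flags=0000 → (cmp)
[1] flags=0000 VC?T → r1=0x40
[2] flags=0000 CS?F → skip
[3] flags=0000 HI?F → skip
[4] flags=1001 → (cmp)
[5] flags=1001 LS?T → r1=0x21
[6] flags=1001 CS?F → skip

FIX = (r1, 0x21)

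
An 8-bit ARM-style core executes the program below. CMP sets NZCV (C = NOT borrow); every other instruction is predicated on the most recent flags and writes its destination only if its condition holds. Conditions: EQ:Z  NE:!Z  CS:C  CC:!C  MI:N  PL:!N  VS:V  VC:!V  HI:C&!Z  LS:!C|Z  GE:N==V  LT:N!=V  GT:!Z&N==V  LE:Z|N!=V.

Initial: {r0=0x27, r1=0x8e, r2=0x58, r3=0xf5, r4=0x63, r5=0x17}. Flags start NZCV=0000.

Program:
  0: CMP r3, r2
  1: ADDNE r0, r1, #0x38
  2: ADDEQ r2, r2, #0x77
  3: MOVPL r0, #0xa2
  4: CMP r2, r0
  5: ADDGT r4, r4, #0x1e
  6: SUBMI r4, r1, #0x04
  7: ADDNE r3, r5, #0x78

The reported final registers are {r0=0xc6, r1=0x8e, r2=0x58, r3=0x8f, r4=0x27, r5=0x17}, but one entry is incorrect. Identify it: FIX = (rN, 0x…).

[0] flags=1010 → (cmp)
[1] flags=1010 NE?T → r0=0xc6
[2] flags=1010 EQ?F → skip
[3] flags=1010 PL?F → skip
[4] flags=1001 → (cmp)
[5] flags=1001 GT?T → r4=0x81
[6] flags=1001 MI?T → r4=0x8a
[7] flags=1001 NE?T → r3=0x8f

FIX = (r4, 0x8a)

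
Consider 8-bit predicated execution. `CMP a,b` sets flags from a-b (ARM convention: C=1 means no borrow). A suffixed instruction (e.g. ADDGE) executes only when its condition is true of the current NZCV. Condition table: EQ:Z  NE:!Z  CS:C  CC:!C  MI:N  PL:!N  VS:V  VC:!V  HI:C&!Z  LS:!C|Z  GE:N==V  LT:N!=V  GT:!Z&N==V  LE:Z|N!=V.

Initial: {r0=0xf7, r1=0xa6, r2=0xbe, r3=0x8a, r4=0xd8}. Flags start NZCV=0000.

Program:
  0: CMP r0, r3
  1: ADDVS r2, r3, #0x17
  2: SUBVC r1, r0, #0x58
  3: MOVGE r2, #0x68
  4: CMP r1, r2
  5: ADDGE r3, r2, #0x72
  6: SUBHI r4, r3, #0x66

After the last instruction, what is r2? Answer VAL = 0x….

VAL = 0x68

0: ✓ CMP  NZCV=0010
1: · ADDVS
2: ✓ SUBVC  r1←0x9f
3: ✓ MOVGE  r2←0x68
4: ✓ CMP  NZCV=0011
5: · ADDGE
6: ✓ SUBHI  r4←0x24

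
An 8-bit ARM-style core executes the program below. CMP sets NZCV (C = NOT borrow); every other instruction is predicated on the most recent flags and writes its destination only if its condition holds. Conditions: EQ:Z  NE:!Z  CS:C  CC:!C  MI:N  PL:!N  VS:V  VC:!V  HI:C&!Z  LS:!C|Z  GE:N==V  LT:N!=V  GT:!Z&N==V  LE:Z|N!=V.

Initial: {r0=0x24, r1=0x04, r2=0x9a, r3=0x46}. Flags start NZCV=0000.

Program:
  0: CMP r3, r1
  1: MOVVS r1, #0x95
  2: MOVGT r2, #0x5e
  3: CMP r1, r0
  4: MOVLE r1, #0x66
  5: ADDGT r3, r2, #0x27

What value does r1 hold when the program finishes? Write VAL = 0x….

VAL = 0x66

0: ✓ CMP  NZCV=0010
1: · MOVVS
2: ✓ MOVGT  r2←0x5e
3: ✓ CMP  NZCV=1000
4: ✓ MOVLE  r1←0x66
5: · ADDGT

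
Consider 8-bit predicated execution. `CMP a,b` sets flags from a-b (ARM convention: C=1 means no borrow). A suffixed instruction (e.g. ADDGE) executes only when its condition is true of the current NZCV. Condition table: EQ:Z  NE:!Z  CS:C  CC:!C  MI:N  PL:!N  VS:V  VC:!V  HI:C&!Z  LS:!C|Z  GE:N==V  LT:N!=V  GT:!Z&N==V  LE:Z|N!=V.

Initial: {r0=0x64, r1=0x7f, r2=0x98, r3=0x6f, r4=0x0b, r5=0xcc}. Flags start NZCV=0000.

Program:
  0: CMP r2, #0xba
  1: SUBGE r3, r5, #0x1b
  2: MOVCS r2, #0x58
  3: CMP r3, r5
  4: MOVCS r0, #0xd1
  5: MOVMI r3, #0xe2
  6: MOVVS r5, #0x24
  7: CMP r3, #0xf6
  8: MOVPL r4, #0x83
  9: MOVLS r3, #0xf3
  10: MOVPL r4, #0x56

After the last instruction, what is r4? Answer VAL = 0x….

0: ✓ CMP  NZCV=1000
1: · SUBGE
2: · MOVCS
3: ✓ CMP  NZCV=1001
4: · MOVCS
5: ✓ MOVMI  r3←0xe2
6: ✓ MOVVS  r5←0x24
7: ✓ CMP  NZCV=1000
8: · MOVPL
9: ✓ MOVLS  r3←0xf3
10: · MOVPL

VAL = 0x0b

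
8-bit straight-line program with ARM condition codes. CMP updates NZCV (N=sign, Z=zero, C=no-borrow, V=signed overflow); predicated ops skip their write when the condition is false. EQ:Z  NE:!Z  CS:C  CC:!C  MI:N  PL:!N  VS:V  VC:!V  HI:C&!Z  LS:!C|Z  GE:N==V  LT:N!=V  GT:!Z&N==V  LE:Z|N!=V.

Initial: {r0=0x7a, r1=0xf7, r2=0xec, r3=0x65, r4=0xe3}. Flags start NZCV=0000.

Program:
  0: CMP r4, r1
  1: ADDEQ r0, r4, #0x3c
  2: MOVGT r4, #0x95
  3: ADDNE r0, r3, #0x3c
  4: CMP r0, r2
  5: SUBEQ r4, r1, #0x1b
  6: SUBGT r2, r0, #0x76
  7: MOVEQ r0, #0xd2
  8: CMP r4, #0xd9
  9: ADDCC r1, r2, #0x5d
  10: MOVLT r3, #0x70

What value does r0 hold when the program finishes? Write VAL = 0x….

VAL = 0xa1

[0] flags=1000 → (cmp)
[1] flags=1000 EQ?F → skip
[2] flags=1000 GT?F → skip
[3] flags=1000 NE?T → r0=0xa1
[4] flags=1000 → (cmp)
[5] flags=1000 EQ?F → skip
[6] flags=1000 GT?F → skip
[7] flags=1000 EQ?F → skip
[8] flags=0010 → (cmp)
[9] flags=0010 CC?F → skip
[10] flags=0010 LT?F → skip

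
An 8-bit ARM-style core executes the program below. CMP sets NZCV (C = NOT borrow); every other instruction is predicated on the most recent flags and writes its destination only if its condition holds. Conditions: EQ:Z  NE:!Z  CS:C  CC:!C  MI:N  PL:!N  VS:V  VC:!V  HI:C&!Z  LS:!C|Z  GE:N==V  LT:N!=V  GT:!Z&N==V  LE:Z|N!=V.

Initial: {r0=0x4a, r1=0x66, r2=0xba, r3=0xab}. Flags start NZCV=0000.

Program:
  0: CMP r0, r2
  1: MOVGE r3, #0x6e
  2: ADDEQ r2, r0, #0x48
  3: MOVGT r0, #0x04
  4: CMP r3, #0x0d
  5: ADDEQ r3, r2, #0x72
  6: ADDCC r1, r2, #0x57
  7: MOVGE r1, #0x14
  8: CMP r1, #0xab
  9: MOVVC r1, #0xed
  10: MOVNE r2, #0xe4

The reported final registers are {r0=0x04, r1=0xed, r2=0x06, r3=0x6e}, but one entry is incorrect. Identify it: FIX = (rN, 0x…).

0: ✓ CMP  NZCV=1001
1: ✓ MOVGE  r3←0x6e
2: · ADDEQ
3: ✓ MOVGT  r0←0x04
4: ✓ CMP  NZCV=0010
5: · ADDEQ
6: · ADDCC
7: ✓ MOVGE  r1←0x14
8: ✓ CMP  NZCV=0000
9: ✓ MOVVC  r1←0xed
10: ✓ MOVNE  r2←0xe4

FIX = (r2, 0xe4)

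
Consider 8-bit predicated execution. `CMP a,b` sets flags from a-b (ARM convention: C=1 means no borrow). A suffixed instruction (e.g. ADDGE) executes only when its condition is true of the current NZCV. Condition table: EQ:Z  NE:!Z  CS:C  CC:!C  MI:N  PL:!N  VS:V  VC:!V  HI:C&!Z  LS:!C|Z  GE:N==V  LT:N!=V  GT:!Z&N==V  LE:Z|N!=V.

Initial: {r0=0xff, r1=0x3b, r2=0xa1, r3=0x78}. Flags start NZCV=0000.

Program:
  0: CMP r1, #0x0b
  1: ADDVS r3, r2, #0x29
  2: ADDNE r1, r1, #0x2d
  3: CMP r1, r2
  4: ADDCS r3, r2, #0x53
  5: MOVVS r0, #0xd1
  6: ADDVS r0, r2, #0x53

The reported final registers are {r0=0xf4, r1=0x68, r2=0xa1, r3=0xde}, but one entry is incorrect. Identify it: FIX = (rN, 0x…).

0: ✓ CMP  NZCV=0010
1: · ADDVS
2: ✓ ADDNE  r1←0x68
3: ✓ CMP  NZCV=1001
4: · ADDCS
5: ✓ MOVVS  r0←0xd1
6: ✓ ADDVS  r0←0xf4

FIX = (r3, 0x78)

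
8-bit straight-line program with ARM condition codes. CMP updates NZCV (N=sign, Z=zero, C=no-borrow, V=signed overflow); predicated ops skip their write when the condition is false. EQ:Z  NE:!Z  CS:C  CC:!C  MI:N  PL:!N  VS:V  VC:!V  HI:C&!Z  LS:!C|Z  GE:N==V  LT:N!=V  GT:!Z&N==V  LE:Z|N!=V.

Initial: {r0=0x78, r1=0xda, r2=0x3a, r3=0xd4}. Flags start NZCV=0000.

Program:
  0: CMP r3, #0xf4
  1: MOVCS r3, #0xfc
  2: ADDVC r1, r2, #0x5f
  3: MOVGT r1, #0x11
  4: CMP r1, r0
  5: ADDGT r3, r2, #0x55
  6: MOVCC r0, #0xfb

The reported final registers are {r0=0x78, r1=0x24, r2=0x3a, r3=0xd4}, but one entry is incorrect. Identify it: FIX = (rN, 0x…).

[0] flags=1000 → (cmp)
[1] flags=1000 CS?F → skip
[2] flags=1000 VC?T → r1=0x99
[3] flags=1000 GT?F → skip
[4] flags=0011 → (cmp)
[5] flags=0011 GT?F → skip
[6] flags=0011 CC?F → skip

FIX = (r1, 0x99)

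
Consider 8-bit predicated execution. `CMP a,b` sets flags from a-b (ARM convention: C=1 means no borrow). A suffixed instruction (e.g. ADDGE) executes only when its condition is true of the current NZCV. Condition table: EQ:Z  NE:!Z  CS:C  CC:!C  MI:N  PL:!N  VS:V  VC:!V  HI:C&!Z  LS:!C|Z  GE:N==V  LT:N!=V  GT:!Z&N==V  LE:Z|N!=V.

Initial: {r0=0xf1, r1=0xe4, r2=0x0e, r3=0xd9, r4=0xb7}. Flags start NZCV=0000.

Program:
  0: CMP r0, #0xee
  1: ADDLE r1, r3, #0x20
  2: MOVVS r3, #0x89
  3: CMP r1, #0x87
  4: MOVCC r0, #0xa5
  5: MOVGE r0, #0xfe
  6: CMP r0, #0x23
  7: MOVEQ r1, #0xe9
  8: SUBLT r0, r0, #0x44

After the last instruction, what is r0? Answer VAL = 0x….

VAL = 0xba

0: ✓ CMP  NZCV=0010
1: · ADDLE
2: · MOVVS
3: ✓ CMP  NZCV=0010
4: · MOVCC
5: ✓ MOVGE  r0←0xfe
6: ✓ CMP  NZCV=1010
7: · MOVEQ
8: ✓ SUBLT  r0←0xba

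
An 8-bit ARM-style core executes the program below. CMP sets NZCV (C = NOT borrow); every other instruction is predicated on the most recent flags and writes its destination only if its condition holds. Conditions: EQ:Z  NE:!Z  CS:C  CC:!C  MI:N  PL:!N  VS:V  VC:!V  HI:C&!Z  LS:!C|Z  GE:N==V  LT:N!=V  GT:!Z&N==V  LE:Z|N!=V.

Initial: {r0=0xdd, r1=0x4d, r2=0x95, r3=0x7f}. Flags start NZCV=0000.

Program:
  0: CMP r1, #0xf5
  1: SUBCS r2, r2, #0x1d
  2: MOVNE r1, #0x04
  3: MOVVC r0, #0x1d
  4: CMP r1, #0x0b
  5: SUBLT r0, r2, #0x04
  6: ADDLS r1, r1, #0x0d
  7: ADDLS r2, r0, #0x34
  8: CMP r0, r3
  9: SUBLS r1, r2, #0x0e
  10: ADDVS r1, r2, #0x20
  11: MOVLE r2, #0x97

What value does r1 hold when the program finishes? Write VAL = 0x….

VAL = 0xe5

[0] flags=0000 → (cmp)
[1] flags=0000 CS?F → skip
[2] flags=0000 NE?T → r1=0x04
[3] flags=0000 VC?T → r0=0x1d
[4] flags=1000 → (cmp)
[5] flags=1000 LT?T → r0=0x91
[6] flags=1000 LS?T → r1=0x11
[7] flags=1000 LS?T → r2=0xc5
[8] flags=0011 → (cmp)
[9] flags=0011 LS?F → skip
[10] flags=0011 VS?T → r1=0xe5
[11] flags=0011 LE?T → r2=0x97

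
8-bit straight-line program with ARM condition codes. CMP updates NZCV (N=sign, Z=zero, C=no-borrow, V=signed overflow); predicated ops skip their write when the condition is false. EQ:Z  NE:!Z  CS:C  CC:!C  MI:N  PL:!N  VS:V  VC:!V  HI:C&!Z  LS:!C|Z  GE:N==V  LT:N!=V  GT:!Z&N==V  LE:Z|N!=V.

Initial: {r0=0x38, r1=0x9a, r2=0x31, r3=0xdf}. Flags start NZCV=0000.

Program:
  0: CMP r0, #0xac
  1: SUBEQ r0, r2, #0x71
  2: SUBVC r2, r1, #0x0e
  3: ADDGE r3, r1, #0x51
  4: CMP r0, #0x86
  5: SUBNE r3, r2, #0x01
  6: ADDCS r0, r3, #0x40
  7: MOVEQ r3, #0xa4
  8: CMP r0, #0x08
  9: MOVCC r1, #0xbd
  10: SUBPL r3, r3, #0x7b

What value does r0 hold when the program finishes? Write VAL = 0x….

[0] flags=1001 → (cmp)
[1] flags=1001 EQ?F → skip
[2] flags=1001 VC?F → skip
[3] flags=1001 GE?T → r3=0xeb
[4] flags=1001 → (cmp)
[5] flags=1001 NE?T → r3=0x30
[6] flags=1001 CS?F → skip
[7] flags=1001 EQ?F → skip
[8] flags=0010 → (cmp)
[9] flags=0010 CC?F → skip
[10] flags=0010 PL?T → r3=0xb5

VAL = 0x38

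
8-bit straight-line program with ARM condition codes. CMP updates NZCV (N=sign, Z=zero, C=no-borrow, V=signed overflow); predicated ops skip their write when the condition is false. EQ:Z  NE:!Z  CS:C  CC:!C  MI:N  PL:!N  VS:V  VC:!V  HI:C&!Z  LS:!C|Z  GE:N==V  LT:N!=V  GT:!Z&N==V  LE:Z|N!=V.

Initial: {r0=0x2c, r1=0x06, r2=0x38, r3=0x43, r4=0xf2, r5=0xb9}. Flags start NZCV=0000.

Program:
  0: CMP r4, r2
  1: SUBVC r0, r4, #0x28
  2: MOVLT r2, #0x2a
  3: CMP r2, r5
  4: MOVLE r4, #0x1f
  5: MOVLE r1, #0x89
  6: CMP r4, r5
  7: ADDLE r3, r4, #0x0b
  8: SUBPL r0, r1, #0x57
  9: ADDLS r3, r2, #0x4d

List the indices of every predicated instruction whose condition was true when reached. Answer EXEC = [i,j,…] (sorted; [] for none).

EXEC = [1,2,8]

[0] flags=1010 → (cmp)
[1] flags=1010 VC?T → r0=0xca
[2] flags=1010 LT?T → r2=0x2a
[3] flags=0000 → (cmp)
[4] flags=0000 LE?F → skip
[5] flags=0000 LE?F → skip
[6] flags=0010 → (cmp)
[7] flags=0010 LE?F → skip
[8] flags=0010 PL?T → r0=0xaf
[9] flags=0010 LS?F → skip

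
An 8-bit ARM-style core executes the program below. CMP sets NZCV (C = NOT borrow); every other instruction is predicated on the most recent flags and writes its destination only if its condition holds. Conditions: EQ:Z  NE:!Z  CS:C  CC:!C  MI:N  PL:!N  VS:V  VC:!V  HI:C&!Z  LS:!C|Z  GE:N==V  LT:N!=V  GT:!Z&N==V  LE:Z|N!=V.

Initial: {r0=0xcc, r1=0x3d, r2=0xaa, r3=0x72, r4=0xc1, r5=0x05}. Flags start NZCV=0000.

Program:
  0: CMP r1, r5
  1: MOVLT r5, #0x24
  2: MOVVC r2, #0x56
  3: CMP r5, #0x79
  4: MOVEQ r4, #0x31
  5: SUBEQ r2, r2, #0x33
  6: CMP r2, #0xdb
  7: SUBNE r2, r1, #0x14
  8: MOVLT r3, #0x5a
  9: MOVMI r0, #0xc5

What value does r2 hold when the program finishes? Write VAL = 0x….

0: ✓ CMP  NZCV=0010
1: · MOVLT
2: ✓ MOVVC  r2←0x56
3: ✓ CMP  NZCV=1000
4: · MOVEQ
5: · SUBEQ
6: ✓ CMP  NZCV=0000
7: ✓ SUBNE  r2←0x29
8: · MOVLT
9: · MOVMI

VAL = 0x29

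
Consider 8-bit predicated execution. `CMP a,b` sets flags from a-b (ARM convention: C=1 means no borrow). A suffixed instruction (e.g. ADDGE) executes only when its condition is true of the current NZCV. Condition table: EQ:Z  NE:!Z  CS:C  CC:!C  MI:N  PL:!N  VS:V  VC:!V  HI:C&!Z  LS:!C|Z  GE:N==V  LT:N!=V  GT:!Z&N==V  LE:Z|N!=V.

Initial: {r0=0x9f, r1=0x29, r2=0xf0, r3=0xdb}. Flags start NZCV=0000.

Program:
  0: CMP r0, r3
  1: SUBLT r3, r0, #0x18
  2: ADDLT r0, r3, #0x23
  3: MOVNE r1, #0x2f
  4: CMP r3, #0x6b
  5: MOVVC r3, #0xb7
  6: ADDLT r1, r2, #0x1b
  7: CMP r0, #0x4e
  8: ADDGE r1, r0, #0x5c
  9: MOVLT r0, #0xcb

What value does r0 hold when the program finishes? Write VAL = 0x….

0: ✓ CMP  NZCV=1000
1: ✓ SUBLT  r3←0x87
2: ✓ ADDLT  r0←0xaa
3: ✓ MOVNE  r1←0x2f
4: ✓ CMP  NZCV=0011
5: · MOVVC
6: ✓ ADDLT  r1←0x0b
7: ✓ CMP  NZCV=0011
8: · ADDGE
9: ✓ MOVLT  r0←0xcb

VAL = 0xcb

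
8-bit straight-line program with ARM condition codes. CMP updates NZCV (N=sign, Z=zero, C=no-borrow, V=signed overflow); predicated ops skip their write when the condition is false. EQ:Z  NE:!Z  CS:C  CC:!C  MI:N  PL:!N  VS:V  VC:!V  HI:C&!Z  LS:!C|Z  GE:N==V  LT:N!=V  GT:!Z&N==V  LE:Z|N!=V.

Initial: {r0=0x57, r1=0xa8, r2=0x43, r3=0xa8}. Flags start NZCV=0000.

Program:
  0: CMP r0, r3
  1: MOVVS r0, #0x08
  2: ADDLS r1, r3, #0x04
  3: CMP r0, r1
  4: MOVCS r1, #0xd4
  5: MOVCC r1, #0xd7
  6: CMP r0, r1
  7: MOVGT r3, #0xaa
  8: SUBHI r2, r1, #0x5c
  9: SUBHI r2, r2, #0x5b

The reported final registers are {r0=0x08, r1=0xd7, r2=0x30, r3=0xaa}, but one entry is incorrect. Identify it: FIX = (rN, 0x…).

FIX = (r2, 0x43)

[0] flags=1001 → (cmp)
[1] flags=1001 VS?T → r0=0x08
[2] flags=1001 LS?T → r1=0xac
[3] flags=0000 → (cmp)
[4] flags=0000 CS?F → skip
[5] flags=0000 CC?T → r1=0xd7
[6] flags=0000 → (cmp)
[7] flags=0000 GT?T → r3=0xaa
[8] flags=0000 HI?F → skip
[9] flags=0000 HI?F → skip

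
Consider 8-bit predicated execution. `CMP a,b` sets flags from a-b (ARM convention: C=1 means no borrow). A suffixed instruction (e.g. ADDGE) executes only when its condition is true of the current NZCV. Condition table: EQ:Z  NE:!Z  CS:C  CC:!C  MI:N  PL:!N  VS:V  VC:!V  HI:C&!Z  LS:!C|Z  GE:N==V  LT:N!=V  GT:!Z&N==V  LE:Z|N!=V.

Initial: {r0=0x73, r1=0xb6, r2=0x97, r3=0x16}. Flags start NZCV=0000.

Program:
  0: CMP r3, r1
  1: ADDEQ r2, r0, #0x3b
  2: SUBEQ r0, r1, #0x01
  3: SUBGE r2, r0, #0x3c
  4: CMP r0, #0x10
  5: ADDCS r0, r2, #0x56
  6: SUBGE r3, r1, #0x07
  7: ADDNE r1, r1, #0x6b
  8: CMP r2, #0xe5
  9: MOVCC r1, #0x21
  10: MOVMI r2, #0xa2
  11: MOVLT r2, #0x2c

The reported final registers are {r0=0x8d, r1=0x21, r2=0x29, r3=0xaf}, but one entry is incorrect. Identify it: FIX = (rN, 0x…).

0: ✓ CMP  NZCV=0000
1: · ADDEQ
2: · SUBEQ
3: ✓ SUBGE  r2←0x37
4: ✓ CMP  NZCV=0010
5: ✓ ADDCS  r0←0x8d
6: ✓ SUBGE  r3←0xaf
7: ✓ ADDNE  r1←0x21
8: ✓ CMP  NZCV=0000
9: ✓ MOVCC  r1←0x21
10: · MOVMI
11: · MOVLT

FIX = (r2, 0x37)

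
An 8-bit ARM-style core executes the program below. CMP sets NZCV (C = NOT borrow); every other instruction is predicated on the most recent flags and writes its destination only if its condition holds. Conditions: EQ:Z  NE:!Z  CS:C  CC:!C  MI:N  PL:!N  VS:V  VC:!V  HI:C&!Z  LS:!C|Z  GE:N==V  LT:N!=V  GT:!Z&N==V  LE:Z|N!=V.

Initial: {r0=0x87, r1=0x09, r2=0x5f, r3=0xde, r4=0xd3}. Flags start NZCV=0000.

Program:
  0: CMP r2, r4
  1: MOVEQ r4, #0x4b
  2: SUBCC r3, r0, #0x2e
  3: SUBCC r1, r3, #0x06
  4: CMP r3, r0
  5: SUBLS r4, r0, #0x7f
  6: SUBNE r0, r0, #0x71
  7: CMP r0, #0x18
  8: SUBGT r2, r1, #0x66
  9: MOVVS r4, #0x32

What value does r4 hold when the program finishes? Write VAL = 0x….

[0] flags=1001 → (cmp)
[1] flags=1001 EQ?F → skip
[2] flags=1001 CC?T → r3=0x59
[3] flags=1001 CC?T → r1=0x53
[4] flags=1001 → (cmp)
[5] flags=1001 LS?T → r4=0x08
[6] flags=1001 NE?T → r0=0x16
[7] flags=1000 → (cmp)
[8] flags=1000 GT?F → skip
[9] flags=1000 VS?F → skip

VAL = 0x08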